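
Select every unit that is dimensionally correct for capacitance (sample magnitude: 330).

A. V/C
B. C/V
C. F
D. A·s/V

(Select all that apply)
B, C, D

capacitance has SI base units: A^2 * s^4 / (kg * m^2)

Checking each option against A^2 * s^4 / (kg * m^2):
  A. V/C: ✗ does not match
  B. C/V: ✓ matches
  C. F: ✓ matches
  D. A·s/V: ✓ matches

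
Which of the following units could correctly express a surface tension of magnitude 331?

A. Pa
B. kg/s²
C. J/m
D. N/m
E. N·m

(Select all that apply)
B, D

surface tension has SI base units: kg / s^2

Checking each option against kg / s^2:
  A. Pa: ✗ does not match
  B. kg/s²: ✓ matches
  C. J/m: ✗ does not match
  D. N/m: ✓ matches
  E. N·m: ✗ does not match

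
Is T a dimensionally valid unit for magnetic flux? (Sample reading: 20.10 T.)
No

magnetic flux has SI base units: kg * m^2 / (A * s^2)
T does NOT reduce to kg * m^2 / (A * s^2); a valid unit for magnetic flux would be e.g. Wb.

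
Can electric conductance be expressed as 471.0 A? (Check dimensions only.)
No

electric conductance has SI base units: A^2 * s^3 / (kg * m^2)
A does NOT reduce to A^2 * s^3 / (kg * m^2); a valid unit for electric conductance would be e.g. S.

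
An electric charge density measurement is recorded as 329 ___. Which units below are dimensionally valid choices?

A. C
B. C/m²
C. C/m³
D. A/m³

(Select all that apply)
C

electric charge density has SI base units: A * s / m^3

Checking each option against A * s / m^3:
  A. C: ✗ does not match
  B. C/m²: ✗ does not match
  C. C/m³: ✓ matches
  D. A/m³: ✗ does not match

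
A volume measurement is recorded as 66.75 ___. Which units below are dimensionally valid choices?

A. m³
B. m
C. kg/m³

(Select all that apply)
A

volume has SI base units: m^3

Checking each option against m^3:
  A. m³: ✓ matches
  B. m: ✗ does not match
  C. kg/m³: ✗ does not match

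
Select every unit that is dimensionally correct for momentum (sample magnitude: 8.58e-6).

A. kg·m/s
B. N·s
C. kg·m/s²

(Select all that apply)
A, B

momentum has SI base units: kg * m / s

Checking each option against kg * m / s:
  A. kg·m/s: ✓ matches
  B. N·s: ✓ matches
  C. kg·m/s²: ✗ does not match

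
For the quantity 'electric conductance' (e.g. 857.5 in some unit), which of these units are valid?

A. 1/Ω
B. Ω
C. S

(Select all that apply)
A, C

electric conductance has SI base units: A^2 * s^3 / (kg * m^2)

Checking each option against A^2 * s^3 / (kg * m^2):
  A. 1/Ω: ✓ matches
  B. Ω: ✗ does not match
  C. S: ✓ matches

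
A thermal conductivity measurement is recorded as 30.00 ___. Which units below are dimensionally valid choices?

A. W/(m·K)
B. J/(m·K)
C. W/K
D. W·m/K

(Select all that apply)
A

thermal conductivity has SI base units: kg * m / (s^3 * K)

Checking each option against kg * m / (s^3 * K):
  A. W/(m·K): ✓ matches
  B. J/(m·K): ✗ does not match
  C. W/K: ✗ does not match
  D. W·m/K: ✗ does not match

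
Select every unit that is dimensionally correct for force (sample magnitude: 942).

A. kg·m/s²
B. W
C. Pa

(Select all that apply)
A

force has SI base units: kg * m / s^2

Checking each option against kg * m / s^2:
  A. kg·m/s²: ✓ matches
  B. W: ✗ does not match
  C. Pa: ✗ does not match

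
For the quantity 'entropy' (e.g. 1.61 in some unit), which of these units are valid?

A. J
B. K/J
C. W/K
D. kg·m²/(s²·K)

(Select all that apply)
D

entropy has SI base units: kg * m^2 / (s^2 * K)

Checking each option against kg * m^2 / (s^2 * K):
  A. J: ✗ does not match
  B. K/J: ✗ does not match
  C. W/K: ✗ does not match
  D. kg·m²/(s²·K): ✓ matches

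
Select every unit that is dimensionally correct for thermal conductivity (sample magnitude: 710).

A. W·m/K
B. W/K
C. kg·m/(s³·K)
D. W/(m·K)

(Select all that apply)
C, D

thermal conductivity has SI base units: kg * m / (s^3 * K)

Checking each option against kg * m / (s^3 * K):
  A. W·m/K: ✗ does not match
  B. W/K: ✗ does not match
  C. kg·m/(s³·K): ✓ matches
  D. W/(m·K): ✓ matches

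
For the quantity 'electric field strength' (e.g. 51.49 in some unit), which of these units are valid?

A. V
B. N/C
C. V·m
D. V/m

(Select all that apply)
B, D

electric field strength has SI base units: kg * m / (A * s^3)

Checking each option against kg * m / (A * s^3):
  A. V: ✗ does not match
  B. N/C: ✓ matches
  C. V·m: ✗ does not match
  D. V/m: ✓ matches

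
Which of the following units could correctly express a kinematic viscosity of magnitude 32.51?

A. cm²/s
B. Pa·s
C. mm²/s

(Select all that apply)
A, C

kinematic viscosity has SI base units: m^2 / s

Checking each option against m^2 / s:
  A. cm²/s: ✓ matches
  B. Pa·s: ✗ does not match
  C. mm²/s: ✓ matches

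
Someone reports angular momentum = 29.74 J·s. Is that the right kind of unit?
Yes

angular momentum has SI base units: kg * m^2 / s
J·s reduces to the same SI base units, so it is a valid unit for angular momentum.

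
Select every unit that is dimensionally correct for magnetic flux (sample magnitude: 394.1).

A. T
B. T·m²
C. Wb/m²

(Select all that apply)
B

magnetic flux has SI base units: kg * m^2 / (A * s^2)

Checking each option against kg * m^2 / (A * s^2):
  A. T: ✗ does not match
  B. T·m²: ✓ matches
  C. Wb/m²: ✗ does not match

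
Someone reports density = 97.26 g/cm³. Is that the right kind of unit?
Yes

density has SI base units: kg / m^3
g/cm³ reduces to the same SI base units, so it is a valid unit for density.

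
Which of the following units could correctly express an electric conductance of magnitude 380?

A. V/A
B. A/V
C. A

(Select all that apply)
B

electric conductance has SI base units: A^2 * s^3 / (kg * m^2)

Checking each option against A^2 * s^3 / (kg * m^2):
  A. V/A: ✗ does not match
  B. A/V: ✓ matches
  C. A: ✗ does not match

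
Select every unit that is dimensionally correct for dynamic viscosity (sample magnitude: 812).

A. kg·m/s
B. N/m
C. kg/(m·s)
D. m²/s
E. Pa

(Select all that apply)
C

dynamic viscosity has SI base units: kg / (m * s)

Checking each option against kg / (m * s):
  A. kg·m/s: ✗ does not match
  B. N/m: ✗ does not match
  C. kg/(m·s): ✓ matches
  D. m²/s: ✗ does not match
  E. Pa: ✗ does not match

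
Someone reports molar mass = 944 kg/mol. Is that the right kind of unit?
Yes

molar mass has SI base units: kg / mol
kg/mol reduces to the same SI base units, so it is a valid unit for molar mass.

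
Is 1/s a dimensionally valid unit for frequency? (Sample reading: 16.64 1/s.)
Yes

frequency has SI base units: 1 / s
1/s reduces to the same SI base units, so it is a valid unit for frequency.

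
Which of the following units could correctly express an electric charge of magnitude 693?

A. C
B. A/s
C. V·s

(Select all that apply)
A

electric charge has SI base units: A * s

Checking each option against A * s:
  A. C: ✓ matches
  B. A/s: ✗ does not match
  C. V·s: ✗ does not match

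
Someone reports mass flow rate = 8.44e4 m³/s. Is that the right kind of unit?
No

mass flow rate has SI base units: kg / s
m³/s does NOT reduce to kg / s; a valid unit for mass flow rate would be e.g. kg/s.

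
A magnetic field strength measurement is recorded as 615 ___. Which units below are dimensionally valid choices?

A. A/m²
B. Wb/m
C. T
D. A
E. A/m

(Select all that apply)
E

magnetic field strength has SI base units: A / m

Checking each option against A / m:
  A. A/m²: ✗ does not match
  B. Wb/m: ✗ does not match
  C. T: ✗ does not match
  D. A: ✗ does not match
  E. A/m: ✓ matches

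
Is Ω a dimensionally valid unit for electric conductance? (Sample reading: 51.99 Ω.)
No

electric conductance has SI base units: A^2 * s^3 / (kg * m^2)
Ω does NOT reduce to A^2 * s^3 / (kg * m^2); a valid unit for electric conductance would be e.g. S.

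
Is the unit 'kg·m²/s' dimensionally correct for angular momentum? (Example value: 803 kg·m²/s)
Yes

angular momentum has SI base units: kg * m^2 / s
kg·m²/s reduces to the same SI base units, so it is a valid unit for angular momentum.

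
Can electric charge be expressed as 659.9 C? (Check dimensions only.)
Yes

electric charge has SI base units: A * s
C reduces to the same SI base units, so it is a valid unit for electric charge.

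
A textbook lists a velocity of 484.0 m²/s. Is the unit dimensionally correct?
No

velocity has SI base units: m / s
m²/s does NOT reduce to m / s; a valid unit for velocity would be e.g. m/s.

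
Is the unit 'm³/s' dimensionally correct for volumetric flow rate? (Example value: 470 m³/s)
Yes

volumetric flow rate has SI base units: m^3 / s
m³/s reduces to the same SI base units, so it is a valid unit for volumetric flow rate.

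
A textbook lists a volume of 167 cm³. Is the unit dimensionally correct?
Yes

volume has SI base units: m^3
cm³ reduces to the same SI base units, so it is a valid unit for volume.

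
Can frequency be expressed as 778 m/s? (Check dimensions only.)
No

frequency has SI base units: 1 / s
m/s does NOT reduce to 1 / s; a valid unit for frequency would be e.g. Hz.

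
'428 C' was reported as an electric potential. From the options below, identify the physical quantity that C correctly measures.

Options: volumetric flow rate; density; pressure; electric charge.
electric charge

electric potential should have units dimensionally equivalent to kg * m^2 / (A * s^3) (e.g. V).
The given unit 'C' reduces to A * s. Of the listed options, that is the dimensionality of electric charge.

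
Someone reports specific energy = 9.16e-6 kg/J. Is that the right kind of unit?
No

specific energy has SI base units: m^2 / s^2
kg/J does NOT reduce to m^2 / s^2; a valid unit for specific energy would be e.g. J/kg.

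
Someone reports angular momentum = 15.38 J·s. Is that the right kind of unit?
Yes

angular momentum has SI base units: kg * m^2 / s
J·s reduces to the same SI base units, so it is a valid unit for angular momentum.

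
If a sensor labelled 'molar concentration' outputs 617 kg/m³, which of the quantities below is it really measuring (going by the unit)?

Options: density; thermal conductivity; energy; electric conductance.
density

molar concentration should have units dimensionally equivalent to mol / m^3 (e.g. mol/m³).
The given unit 'kg/m³' reduces to kg / m^3. Of the listed options, that is the dimensionality of density.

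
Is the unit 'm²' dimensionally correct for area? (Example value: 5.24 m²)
Yes

area has SI base units: m^2
m² reduces to the same SI base units, so it is a valid unit for area.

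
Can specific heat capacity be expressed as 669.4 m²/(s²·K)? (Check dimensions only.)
Yes

specific heat capacity has SI base units: m^2 / (s^2 * K)
m²/(s²·K) reduces to the same SI base units, so it is a valid unit for specific heat capacity.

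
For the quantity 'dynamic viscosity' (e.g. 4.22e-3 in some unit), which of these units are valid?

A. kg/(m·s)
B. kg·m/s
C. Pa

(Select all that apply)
A

dynamic viscosity has SI base units: kg / (m * s)

Checking each option against kg / (m * s):
  A. kg/(m·s): ✓ matches
  B. kg·m/s: ✗ does not match
  C. Pa: ✗ does not match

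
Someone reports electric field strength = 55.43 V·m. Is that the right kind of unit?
No

electric field strength has SI base units: kg * m / (A * s^3)
V·m does NOT reduce to kg * m / (A * s^3); a valid unit for electric field strength would be e.g. V/m.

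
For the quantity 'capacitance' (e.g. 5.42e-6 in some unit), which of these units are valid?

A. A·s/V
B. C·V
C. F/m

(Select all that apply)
A

capacitance has SI base units: A^2 * s^4 / (kg * m^2)

Checking each option against A^2 * s^4 / (kg * m^2):
  A. A·s/V: ✓ matches
  B. C·V: ✗ does not match
  C. F/m: ✗ does not match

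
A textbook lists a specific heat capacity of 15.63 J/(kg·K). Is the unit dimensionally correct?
Yes

specific heat capacity has SI base units: m^2 / (s^2 * K)
J/(kg·K) reduces to the same SI base units, so it is a valid unit for specific heat capacity.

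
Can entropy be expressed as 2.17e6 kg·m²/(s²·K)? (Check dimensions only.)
Yes

entropy has SI base units: kg * m^2 / (s^2 * K)
kg·m²/(s²·K) reduces to the same SI base units, so it is a valid unit for entropy.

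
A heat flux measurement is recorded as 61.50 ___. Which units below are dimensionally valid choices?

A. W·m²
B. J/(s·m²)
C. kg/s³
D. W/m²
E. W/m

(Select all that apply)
B, C, D

heat flux has SI base units: kg / s^3

Checking each option against kg / s^3:
  A. W·m²: ✗ does not match
  B. J/(s·m²): ✓ matches
  C. kg/s³: ✓ matches
  D. W/m²: ✓ matches
  E. W/m: ✗ does not match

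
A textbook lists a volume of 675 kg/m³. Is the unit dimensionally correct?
No

volume has SI base units: m^3
kg/m³ does NOT reduce to m^3; a valid unit for volume would be e.g. m³.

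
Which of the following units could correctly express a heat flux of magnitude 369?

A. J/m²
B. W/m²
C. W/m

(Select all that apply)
B

heat flux has SI base units: kg / s^3

Checking each option against kg / s^3:
  A. J/m²: ✗ does not match
  B. W/m²: ✓ matches
  C. W/m: ✗ does not match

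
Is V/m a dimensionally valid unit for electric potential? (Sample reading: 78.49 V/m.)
No

electric potential has SI base units: kg * m^2 / (A * s^3)
V/m does NOT reduce to kg * m^2 / (A * s^3); a valid unit for electric potential would be e.g. V.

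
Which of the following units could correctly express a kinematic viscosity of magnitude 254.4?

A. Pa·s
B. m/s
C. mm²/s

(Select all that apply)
C

kinematic viscosity has SI base units: m^2 / s

Checking each option against m^2 / s:
  A. Pa·s: ✗ does not match
  B. m/s: ✗ does not match
  C. mm²/s: ✓ matches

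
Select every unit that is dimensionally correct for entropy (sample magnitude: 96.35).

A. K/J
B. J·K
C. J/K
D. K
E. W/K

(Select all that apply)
C

entropy has SI base units: kg * m^2 / (s^2 * K)

Checking each option against kg * m^2 / (s^2 * K):
  A. K/J: ✗ does not match
  B. J·K: ✗ does not match
  C. J/K: ✓ matches
  D. K: ✗ does not match
  E. W/K: ✗ does not match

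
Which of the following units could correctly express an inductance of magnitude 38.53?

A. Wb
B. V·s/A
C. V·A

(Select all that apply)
B

inductance has SI base units: kg * m^2 / (A^2 * s^2)

Checking each option against kg * m^2 / (A^2 * s^2):
  A. Wb: ✗ does not match
  B. V·s/A: ✓ matches
  C. V·A: ✗ does not match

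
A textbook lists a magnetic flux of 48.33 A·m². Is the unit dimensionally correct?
No

magnetic flux has SI base units: kg * m^2 / (A * s^2)
A·m² does NOT reduce to kg * m^2 / (A * s^2); a valid unit for magnetic flux would be e.g. Wb.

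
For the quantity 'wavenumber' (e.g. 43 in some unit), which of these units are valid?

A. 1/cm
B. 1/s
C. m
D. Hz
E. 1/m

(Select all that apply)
A, E

wavenumber has SI base units: 1 / m

Checking each option against 1 / m:
  A. 1/cm: ✓ matches
  B. 1/s: ✗ does not match
  C. m: ✗ does not match
  D. Hz: ✗ does not match
  E. 1/m: ✓ matches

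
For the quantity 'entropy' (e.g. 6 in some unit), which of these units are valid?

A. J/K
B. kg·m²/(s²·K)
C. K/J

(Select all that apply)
A, B

entropy has SI base units: kg * m^2 / (s^2 * K)

Checking each option against kg * m^2 / (s^2 * K):
  A. J/K: ✓ matches
  B. kg·m²/(s²·K): ✓ matches
  C. K/J: ✗ does not match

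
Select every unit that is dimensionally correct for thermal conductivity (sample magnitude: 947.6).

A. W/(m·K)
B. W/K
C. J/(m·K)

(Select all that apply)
A

thermal conductivity has SI base units: kg * m / (s^3 * K)

Checking each option against kg * m / (s^3 * K):
  A. W/(m·K): ✓ matches
  B. W/K: ✗ does not match
  C. J/(m·K): ✗ does not match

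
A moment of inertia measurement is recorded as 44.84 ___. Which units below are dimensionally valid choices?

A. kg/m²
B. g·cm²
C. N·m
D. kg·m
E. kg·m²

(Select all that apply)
B, E

moment of inertia has SI base units: kg * m^2

Checking each option against kg * m^2:
  A. kg/m²: ✗ does not match
  B. g·cm²: ✓ matches
  C. N·m: ✗ does not match
  D. kg·m: ✗ does not match
  E. kg·m²: ✓ matches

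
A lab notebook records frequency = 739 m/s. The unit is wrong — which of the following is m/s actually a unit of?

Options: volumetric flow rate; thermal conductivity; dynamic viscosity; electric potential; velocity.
velocity

frequency should have units dimensionally equivalent to 1 / s (e.g. Hz).
The given unit 'm/s' reduces to m / s. Of the listed options, that is the dimensionality of velocity.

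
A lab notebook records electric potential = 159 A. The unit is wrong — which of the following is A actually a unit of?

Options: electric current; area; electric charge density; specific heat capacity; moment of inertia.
electric current

electric potential should have units dimensionally equivalent to kg * m^2 / (A * s^3) (e.g. V).
The given unit 'A' reduces to A. Of the listed options, that is the dimensionality of electric current.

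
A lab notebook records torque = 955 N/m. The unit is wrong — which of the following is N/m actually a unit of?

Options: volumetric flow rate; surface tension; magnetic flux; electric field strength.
surface tension

torque should have units dimensionally equivalent to kg * m^2 / s^2 (e.g. N·m).
The given unit 'N/m' reduces to kg / s^2. Of the listed options, that is the dimensionality of surface tension.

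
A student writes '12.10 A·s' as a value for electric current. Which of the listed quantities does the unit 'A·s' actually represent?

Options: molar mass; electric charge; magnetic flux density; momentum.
electric charge

electric current should have units dimensionally equivalent to A (e.g. A).
The given unit 'A·s' reduces to A * s. Of the listed options, that is the dimensionality of electric charge.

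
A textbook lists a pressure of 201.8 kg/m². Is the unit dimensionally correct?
No

pressure has SI base units: kg / (m * s^2)
kg/m² does NOT reduce to kg / (m * s^2); a valid unit for pressure would be e.g. Pa.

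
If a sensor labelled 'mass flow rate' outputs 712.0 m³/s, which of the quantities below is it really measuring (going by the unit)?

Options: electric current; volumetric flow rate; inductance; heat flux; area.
volumetric flow rate

mass flow rate should have units dimensionally equivalent to kg / s (e.g. kg/s).
The given unit 'm³/s' reduces to m^3 / s. Of the listed options, that is the dimensionality of volumetric flow rate.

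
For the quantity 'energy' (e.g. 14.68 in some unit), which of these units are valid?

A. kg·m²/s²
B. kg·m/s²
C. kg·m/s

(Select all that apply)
A

energy has SI base units: kg * m^2 / s^2

Checking each option against kg * m^2 / s^2:
  A. kg·m²/s²: ✓ matches
  B. kg·m/s²: ✗ does not match
  C. kg·m/s: ✗ does not match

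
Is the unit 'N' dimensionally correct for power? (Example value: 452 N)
No

power has SI base units: kg * m^2 / s^3
N does NOT reduce to kg * m^2 / s^3; a valid unit for power would be e.g. W.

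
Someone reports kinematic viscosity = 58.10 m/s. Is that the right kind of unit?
No

kinematic viscosity has SI base units: m^2 / s
m/s does NOT reduce to m^2 / s; a valid unit for kinematic viscosity would be e.g. m²/s.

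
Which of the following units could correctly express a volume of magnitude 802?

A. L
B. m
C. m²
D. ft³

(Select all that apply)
A, D

volume has SI base units: m^3

Checking each option against m^3:
  A. L: ✓ matches
  B. m: ✗ does not match
  C. m²: ✗ does not match
  D. ft³: ✓ matches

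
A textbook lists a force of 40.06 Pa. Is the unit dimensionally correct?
No

force has SI base units: kg * m / s^2
Pa does NOT reduce to kg * m / s^2; a valid unit for force would be e.g. N.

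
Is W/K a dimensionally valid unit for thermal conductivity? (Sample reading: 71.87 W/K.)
No

thermal conductivity has SI base units: kg * m / (s^3 * K)
W/K does NOT reduce to kg * m / (s^3 * K); a valid unit for thermal conductivity would be e.g. W/(m·K).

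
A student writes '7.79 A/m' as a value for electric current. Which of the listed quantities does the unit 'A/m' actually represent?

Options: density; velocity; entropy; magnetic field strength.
magnetic field strength

electric current should have units dimensionally equivalent to A (e.g. A).
The given unit 'A/m' reduces to A / m. Of the listed options, that is the dimensionality of magnetic field strength.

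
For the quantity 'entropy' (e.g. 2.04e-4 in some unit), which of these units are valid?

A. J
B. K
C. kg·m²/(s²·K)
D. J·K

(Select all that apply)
C

entropy has SI base units: kg * m^2 / (s^2 * K)

Checking each option against kg * m^2 / (s^2 * K):
  A. J: ✗ does not match
  B. K: ✗ does not match
  C. kg·m²/(s²·K): ✓ matches
  D. J·K: ✗ does not match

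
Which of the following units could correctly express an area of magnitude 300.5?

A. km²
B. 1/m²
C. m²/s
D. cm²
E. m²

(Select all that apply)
A, D, E

area has SI base units: m^2

Checking each option against m^2:
  A. km²: ✓ matches
  B. 1/m²: ✗ does not match
  C. m²/s: ✗ does not match
  D. cm²: ✓ matches
  E. m²: ✓ matches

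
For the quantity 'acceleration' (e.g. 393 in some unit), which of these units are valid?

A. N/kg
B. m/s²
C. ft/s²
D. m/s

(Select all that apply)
A, B, C

acceleration has SI base units: m / s^2

Checking each option against m / s^2:
  A. N/kg: ✓ matches
  B. m/s²: ✓ matches
  C. ft/s²: ✓ matches
  D. m/s: ✗ does not match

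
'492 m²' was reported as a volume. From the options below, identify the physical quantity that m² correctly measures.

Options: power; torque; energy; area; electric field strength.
area

volume should have units dimensionally equivalent to m^3 (e.g. m³).
The given unit 'm²' reduces to m^2. Of the listed options, that is the dimensionality of area.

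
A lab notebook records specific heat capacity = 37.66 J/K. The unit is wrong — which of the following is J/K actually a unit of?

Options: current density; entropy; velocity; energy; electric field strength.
entropy

specific heat capacity should have units dimensionally equivalent to m^2 / (s^2 * K) (e.g. J/(kg·K)).
The given unit 'J/K' reduces to kg * m^2 / (s^2 * K). Of the listed options, that is the dimensionality of entropy.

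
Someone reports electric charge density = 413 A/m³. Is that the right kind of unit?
No

electric charge density has SI base units: A * s / m^3
A/m³ does NOT reduce to A * s / m^3; a valid unit for electric charge density would be e.g. C/m³.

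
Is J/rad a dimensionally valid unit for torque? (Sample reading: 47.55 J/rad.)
Yes

torque has SI base units: kg * m^2 / s^2
J/rad reduces to the same SI base units, so it is a valid unit for torque.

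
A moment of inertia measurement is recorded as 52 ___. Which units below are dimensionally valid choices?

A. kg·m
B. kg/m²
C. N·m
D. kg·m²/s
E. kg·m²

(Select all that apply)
E

moment of inertia has SI base units: kg * m^2

Checking each option against kg * m^2:
  A. kg·m: ✗ does not match
  B. kg/m²: ✗ does not match
  C. N·m: ✗ does not match
  D. kg·m²/s: ✗ does not match
  E. kg·m²: ✓ matches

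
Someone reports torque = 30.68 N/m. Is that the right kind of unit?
No

torque has SI base units: kg * m^2 / s^2
N/m does NOT reduce to kg * m^2 / s^2; a valid unit for torque would be e.g. N·m.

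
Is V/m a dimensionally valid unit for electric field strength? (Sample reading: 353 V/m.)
Yes

electric field strength has SI base units: kg * m / (A * s^3)
V/m reduces to the same SI base units, so it is a valid unit for electric field strength.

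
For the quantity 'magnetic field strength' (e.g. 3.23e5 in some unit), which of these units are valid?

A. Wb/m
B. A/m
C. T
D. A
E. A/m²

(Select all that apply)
B

magnetic field strength has SI base units: A / m

Checking each option against A / m:
  A. Wb/m: ✗ does not match
  B. A/m: ✓ matches
  C. T: ✗ does not match
  D. A: ✗ does not match
  E. A/m²: ✗ does not match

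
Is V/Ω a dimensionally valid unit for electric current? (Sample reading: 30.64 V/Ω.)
Yes

electric current has SI base units: A
V/Ω reduces to the same SI base units, so it is a valid unit for electric current.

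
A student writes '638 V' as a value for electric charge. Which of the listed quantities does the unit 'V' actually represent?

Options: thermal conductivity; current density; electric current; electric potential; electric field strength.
electric potential

electric charge should have units dimensionally equivalent to A * s (e.g. C).
The given unit 'V' reduces to kg * m^2 / (A * s^3). Of the listed options, that is the dimensionality of electric potential.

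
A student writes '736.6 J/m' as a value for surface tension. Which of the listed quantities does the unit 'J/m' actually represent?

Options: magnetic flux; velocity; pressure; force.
force

surface tension should have units dimensionally equivalent to kg / s^2 (e.g. N/m).
The given unit 'J/m' reduces to kg * m / s^2. Of the listed options, that is the dimensionality of force.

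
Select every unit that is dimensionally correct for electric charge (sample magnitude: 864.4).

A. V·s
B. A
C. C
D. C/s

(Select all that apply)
C

electric charge has SI base units: A * s

Checking each option against A * s:
  A. V·s: ✗ does not match
  B. A: ✗ does not match
  C. C: ✓ matches
  D. C/s: ✗ does not match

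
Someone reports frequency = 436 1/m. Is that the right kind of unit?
No

frequency has SI base units: 1 / s
1/m does NOT reduce to 1 / s; a valid unit for frequency would be e.g. Hz.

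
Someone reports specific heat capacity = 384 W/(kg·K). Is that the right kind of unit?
No

specific heat capacity has SI base units: m^2 / (s^2 * K)
W/(kg·K) does NOT reduce to m^2 / (s^2 * K); a valid unit for specific heat capacity would be e.g. J/(kg·K).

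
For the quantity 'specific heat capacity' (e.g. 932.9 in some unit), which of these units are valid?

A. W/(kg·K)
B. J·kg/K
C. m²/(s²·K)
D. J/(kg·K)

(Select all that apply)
C, D

specific heat capacity has SI base units: m^2 / (s^2 * K)

Checking each option against m^2 / (s^2 * K):
  A. W/(kg·K): ✗ does not match
  B. J·kg/K: ✗ does not match
  C. m²/(s²·K): ✓ matches
  D. J/(kg·K): ✓ matches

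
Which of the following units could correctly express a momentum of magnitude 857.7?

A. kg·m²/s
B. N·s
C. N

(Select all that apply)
B

momentum has SI base units: kg * m / s

Checking each option against kg * m / s:
  A. kg·m²/s: ✗ does not match
  B. N·s: ✓ matches
  C. N: ✗ does not match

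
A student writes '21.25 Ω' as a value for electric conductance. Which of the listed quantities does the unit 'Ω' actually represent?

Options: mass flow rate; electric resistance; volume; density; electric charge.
electric resistance

electric conductance should have units dimensionally equivalent to A^2 * s^3 / (kg * m^2) (e.g. S).
The given unit 'Ω' reduces to kg * m^2 / (A^2 * s^3). Of the listed options, that is the dimensionality of electric resistance.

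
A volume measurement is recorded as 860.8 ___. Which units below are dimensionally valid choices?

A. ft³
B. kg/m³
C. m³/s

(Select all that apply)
A

volume has SI base units: m^3

Checking each option against m^3:
  A. ft³: ✓ matches
  B. kg/m³: ✗ does not match
  C. m³/s: ✗ does not match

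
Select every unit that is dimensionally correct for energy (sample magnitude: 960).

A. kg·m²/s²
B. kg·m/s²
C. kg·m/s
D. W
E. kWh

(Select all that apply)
A, E

energy has SI base units: kg * m^2 / s^2

Checking each option against kg * m^2 / s^2:
  A. kg·m²/s²: ✓ matches
  B. kg·m/s²: ✗ does not match
  C. kg·m/s: ✗ does not match
  D. W: ✗ does not match
  E. kWh: ✓ matches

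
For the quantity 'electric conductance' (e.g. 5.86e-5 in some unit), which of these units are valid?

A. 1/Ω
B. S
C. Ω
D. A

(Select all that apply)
A, B

electric conductance has SI base units: A^2 * s^3 / (kg * m^2)

Checking each option against A^2 * s^3 / (kg * m^2):
  A. 1/Ω: ✓ matches
  B. S: ✓ matches
  C. Ω: ✗ does not match
  D. A: ✗ does not match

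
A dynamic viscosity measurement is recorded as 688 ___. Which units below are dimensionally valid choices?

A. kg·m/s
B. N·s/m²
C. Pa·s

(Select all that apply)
B, C

dynamic viscosity has SI base units: kg / (m * s)

Checking each option against kg / (m * s):
  A. kg·m/s: ✗ does not match
  B. N·s/m²: ✓ matches
  C. Pa·s: ✓ matches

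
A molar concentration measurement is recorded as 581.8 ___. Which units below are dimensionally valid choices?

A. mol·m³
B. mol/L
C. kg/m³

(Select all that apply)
B

molar concentration has SI base units: mol / m^3

Checking each option against mol / m^3:
  A. mol·m³: ✗ does not match
  B. mol/L: ✓ matches
  C. kg/m³: ✗ does not match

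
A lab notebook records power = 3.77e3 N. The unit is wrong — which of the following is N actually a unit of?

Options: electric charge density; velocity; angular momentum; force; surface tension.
force

power should have units dimensionally equivalent to kg * m^2 / s^3 (e.g. W).
The given unit 'N' reduces to kg * m / s^2. Of the listed options, that is the dimensionality of force.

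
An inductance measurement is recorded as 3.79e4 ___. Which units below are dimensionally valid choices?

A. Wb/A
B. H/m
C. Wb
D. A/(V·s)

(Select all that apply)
A

inductance has SI base units: kg * m^2 / (A^2 * s^2)

Checking each option against kg * m^2 / (A^2 * s^2):
  A. Wb/A: ✓ matches
  B. H/m: ✗ does not match
  C. Wb: ✗ does not match
  D. A/(V·s): ✗ does not match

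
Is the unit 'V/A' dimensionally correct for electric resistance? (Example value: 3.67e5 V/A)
Yes

electric resistance has SI base units: kg * m^2 / (A^2 * s^3)
V/A reduces to the same SI base units, so it is a valid unit for electric resistance.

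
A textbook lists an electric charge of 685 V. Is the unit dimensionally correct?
No

electric charge has SI base units: A * s
V does NOT reduce to A * s; a valid unit for electric charge would be e.g. C.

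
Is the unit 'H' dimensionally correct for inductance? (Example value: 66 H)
Yes

inductance has SI base units: kg * m^2 / (A^2 * s^2)
H reduces to the same SI base units, so it is a valid unit for inductance.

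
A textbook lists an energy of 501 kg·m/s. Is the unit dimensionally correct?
No

energy has SI base units: kg * m^2 / s^2
kg·m/s does NOT reduce to kg * m^2 / s^2; a valid unit for energy would be e.g. J.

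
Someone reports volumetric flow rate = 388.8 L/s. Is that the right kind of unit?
Yes

volumetric flow rate has SI base units: m^3 / s
L/s reduces to the same SI base units, so it is a valid unit for volumetric flow rate.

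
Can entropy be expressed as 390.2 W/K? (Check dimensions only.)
No

entropy has SI base units: kg * m^2 / (s^2 * K)
W/K does NOT reduce to kg * m^2 / (s^2 * K); a valid unit for entropy would be e.g. J/K.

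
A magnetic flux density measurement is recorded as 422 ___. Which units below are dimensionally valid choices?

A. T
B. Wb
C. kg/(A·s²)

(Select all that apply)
A, C

magnetic flux density has SI base units: kg / (A * s^2)

Checking each option against kg / (A * s^2):
  A. T: ✓ matches
  B. Wb: ✗ does not match
  C. kg/(A·s²): ✓ matches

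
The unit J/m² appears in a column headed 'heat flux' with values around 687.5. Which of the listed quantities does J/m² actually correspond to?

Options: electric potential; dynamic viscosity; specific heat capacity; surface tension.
surface tension

heat flux should have units dimensionally equivalent to kg / s^3 (e.g. W/m²).
The given unit 'J/m²' reduces to kg / s^2. Of the listed options, that is the dimensionality of surface tension.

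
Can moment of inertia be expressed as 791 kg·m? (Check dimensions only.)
No

moment of inertia has SI base units: kg * m^2
kg·m does NOT reduce to kg * m^2; a valid unit for moment of inertia would be e.g. kg·m².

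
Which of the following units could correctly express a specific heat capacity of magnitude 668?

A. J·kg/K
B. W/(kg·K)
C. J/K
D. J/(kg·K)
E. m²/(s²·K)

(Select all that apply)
D, E

specific heat capacity has SI base units: m^2 / (s^2 * K)

Checking each option against m^2 / (s^2 * K):
  A. J·kg/K: ✗ does not match
  B. W/(kg·K): ✗ does not match
  C. J/K: ✗ does not match
  D. J/(kg·K): ✓ matches
  E. m²/(s²·K): ✓ matches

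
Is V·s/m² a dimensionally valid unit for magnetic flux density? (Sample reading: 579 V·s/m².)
Yes

magnetic flux density has SI base units: kg / (A * s^2)
V·s/m² reduces to the same SI base units, so it is a valid unit for magnetic flux density.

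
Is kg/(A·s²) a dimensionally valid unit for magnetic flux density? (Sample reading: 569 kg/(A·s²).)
Yes

magnetic flux density has SI base units: kg / (A * s^2)
kg/(A·s²) reduces to the same SI base units, so it is a valid unit for magnetic flux density.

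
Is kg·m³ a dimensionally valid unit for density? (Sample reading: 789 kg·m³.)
No

density has SI base units: kg / m^3
kg·m³ does NOT reduce to kg / m^3; a valid unit for density would be e.g. kg/m³.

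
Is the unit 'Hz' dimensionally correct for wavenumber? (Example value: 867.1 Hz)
No

wavenumber has SI base units: 1 / m
Hz does NOT reduce to 1 / m; a valid unit for wavenumber would be e.g. 1/m.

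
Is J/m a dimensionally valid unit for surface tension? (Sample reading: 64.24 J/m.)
No

surface tension has SI base units: kg / s^2
J/m does NOT reduce to kg / s^2; a valid unit for surface tension would be e.g. N/m.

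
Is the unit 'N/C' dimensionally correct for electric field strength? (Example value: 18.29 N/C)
Yes

electric field strength has SI base units: kg * m / (A * s^3)
N/C reduces to the same SI base units, so it is a valid unit for electric field strength.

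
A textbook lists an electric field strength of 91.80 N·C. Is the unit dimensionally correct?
No

electric field strength has SI base units: kg * m / (A * s^3)
N·C does NOT reduce to kg * m / (A * s^3); a valid unit for electric field strength would be e.g. V/m.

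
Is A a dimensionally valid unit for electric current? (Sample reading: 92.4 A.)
Yes

electric current has SI base units: A
A reduces to the same SI base units, so it is a valid unit for electric current.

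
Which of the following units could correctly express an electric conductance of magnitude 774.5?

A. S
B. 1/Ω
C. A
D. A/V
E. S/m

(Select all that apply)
A, B, D

electric conductance has SI base units: A^2 * s^3 / (kg * m^2)

Checking each option against A^2 * s^3 / (kg * m^2):
  A. S: ✓ matches
  B. 1/Ω: ✓ matches
  C. A: ✗ does not match
  D. A/V: ✓ matches
  E. S/m: ✗ does not match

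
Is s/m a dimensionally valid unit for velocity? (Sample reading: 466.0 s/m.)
No

velocity has SI base units: m / s
s/m does NOT reduce to m / s; a valid unit for velocity would be e.g. m/s.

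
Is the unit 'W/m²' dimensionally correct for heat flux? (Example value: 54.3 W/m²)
Yes

heat flux has SI base units: kg / s^3
W/m² reduces to the same SI base units, so it is a valid unit for heat flux.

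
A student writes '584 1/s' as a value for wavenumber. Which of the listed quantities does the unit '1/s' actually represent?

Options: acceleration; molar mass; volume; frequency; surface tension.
frequency

wavenumber should have units dimensionally equivalent to 1 / m (e.g. 1/m).
The given unit '1/s' reduces to 1 / s. Of the listed options, that is the dimensionality of frequency.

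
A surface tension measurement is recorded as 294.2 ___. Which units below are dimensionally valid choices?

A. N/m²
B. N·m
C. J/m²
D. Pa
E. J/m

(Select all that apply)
C

surface tension has SI base units: kg / s^2

Checking each option against kg / s^2:
  A. N/m²: ✗ does not match
  B. N·m: ✗ does not match
  C. J/m²: ✓ matches
  D. Pa: ✗ does not match
  E. J/m: ✗ does not match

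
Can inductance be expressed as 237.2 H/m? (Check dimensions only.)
No

inductance has SI base units: kg * m^2 / (A^2 * s^2)
H/m does NOT reduce to kg * m^2 / (A^2 * s^2); a valid unit for inductance would be e.g. H.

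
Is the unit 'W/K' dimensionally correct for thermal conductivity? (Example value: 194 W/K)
No

thermal conductivity has SI base units: kg * m / (s^3 * K)
W/K does NOT reduce to kg * m / (s^3 * K); a valid unit for thermal conductivity would be e.g. W/(m·K).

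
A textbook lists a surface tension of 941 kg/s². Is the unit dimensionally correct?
Yes

surface tension has SI base units: kg / s^2
kg/s² reduces to the same SI base units, so it is a valid unit for surface tension.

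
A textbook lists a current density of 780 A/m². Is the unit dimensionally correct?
Yes

current density has SI base units: A / m^2
A/m² reduces to the same SI base units, so it is a valid unit for current density.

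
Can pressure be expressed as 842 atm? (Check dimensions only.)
Yes

pressure has SI base units: kg / (m * s^2)
atm reduces to the same SI base units, so it is a valid unit for pressure.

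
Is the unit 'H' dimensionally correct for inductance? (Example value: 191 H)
Yes

inductance has SI base units: kg * m^2 / (A^2 * s^2)
H reduces to the same SI base units, so it is a valid unit for inductance.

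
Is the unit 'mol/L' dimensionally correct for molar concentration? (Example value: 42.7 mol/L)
Yes

molar concentration has SI base units: mol / m^3
mol/L reduces to the same SI base units, so it is a valid unit for molar concentration.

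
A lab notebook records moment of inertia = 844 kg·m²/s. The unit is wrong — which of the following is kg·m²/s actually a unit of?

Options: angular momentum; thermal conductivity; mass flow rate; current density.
angular momentum

moment of inertia should have units dimensionally equivalent to kg * m^2 (e.g. kg·m²).
The given unit 'kg·m²/s' reduces to kg * m^2 / s. Of the listed options, that is the dimensionality of angular momentum.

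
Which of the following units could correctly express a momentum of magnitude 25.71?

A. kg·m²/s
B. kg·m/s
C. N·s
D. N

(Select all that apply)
B, C

momentum has SI base units: kg * m / s

Checking each option against kg * m / s:
  A. kg·m²/s: ✗ does not match
  B. kg·m/s: ✓ matches
  C. N·s: ✓ matches
  D. N: ✗ does not match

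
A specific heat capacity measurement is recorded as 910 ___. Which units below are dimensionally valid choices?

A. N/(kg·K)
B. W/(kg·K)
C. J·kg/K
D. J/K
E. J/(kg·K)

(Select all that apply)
E

specific heat capacity has SI base units: m^2 / (s^2 * K)

Checking each option against m^2 / (s^2 * K):
  A. N/(kg·K): ✗ does not match
  B. W/(kg·K): ✗ does not match
  C. J·kg/K: ✗ does not match
  D. J/K: ✗ does not match
  E. J/(kg·K): ✓ matches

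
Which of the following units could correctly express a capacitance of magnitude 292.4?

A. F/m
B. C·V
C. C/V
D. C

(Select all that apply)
C

capacitance has SI base units: A^2 * s^4 / (kg * m^2)

Checking each option against A^2 * s^4 / (kg * m^2):
  A. F/m: ✗ does not match
  B. C·V: ✗ does not match
  C. C/V: ✓ matches
  D. C: ✗ does not match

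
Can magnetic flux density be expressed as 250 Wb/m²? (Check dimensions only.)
Yes

magnetic flux density has SI base units: kg / (A * s^2)
Wb/m² reduces to the same SI base units, so it is a valid unit for magnetic flux density.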